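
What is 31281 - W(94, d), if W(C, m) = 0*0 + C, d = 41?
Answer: 31187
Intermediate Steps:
W(C, m) = C (W(C, m) = 0 + C = C)
31281 - W(94, d) = 31281 - 1*94 = 31281 - 94 = 31187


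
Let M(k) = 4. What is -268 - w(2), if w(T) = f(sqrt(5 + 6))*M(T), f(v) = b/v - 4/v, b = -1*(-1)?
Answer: -268 + 12*sqrt(11)/11 ≈ -264.38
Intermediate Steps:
b = 1
f(v) = -3/v (f(v) = 1/v - 4/v = -3/v)
w(T) = -12*sqrt(11)/11 (w(T) = -3/sqrt(5 + 6)*4 = -3*sqrt(11)/11*4 = -12*sqrt(11)/11)
-268 - w(2) = -268 - (-12)*sqrt(11)/11 = -268 + 12*sqrt(11)/11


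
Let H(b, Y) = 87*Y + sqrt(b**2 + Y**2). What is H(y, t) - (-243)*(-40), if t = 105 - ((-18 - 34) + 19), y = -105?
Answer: 2286 + 3*sqrt(3341) ≈ 2459.4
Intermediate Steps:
t = 138 (t = 105 - (-52 + 19) = 105 - 1*(-33) = 105 + 33 = 138)
H(b, Y) = sqrt(Y**2 + b**2) + 87*Y (H(b, Y) = 87*Y + sqrt(Y**2 + b**2) = sqrt(Y**2 + b**2) + 87*Y)
H(y, t) - (-243)*(-40) = (sqrt(138**2 + (-105)**2) + 87*138) - (-243)*(-40) = (sqrt(19044 + 11025) + 12006) - 1*9720 = (sqrt(30069) + 12006) - 9720 = (3*sqrt(3341) + 12006) - 9720 = (12006 + 3*sqrt(3341)) - 9720 = 2286 + 3*sqrt(3341)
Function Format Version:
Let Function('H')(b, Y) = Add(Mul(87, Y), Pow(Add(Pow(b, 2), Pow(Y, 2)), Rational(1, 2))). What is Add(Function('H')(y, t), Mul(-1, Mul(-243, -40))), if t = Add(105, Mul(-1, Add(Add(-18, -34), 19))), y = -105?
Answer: Add(2286, Mul(3, Pow(3341, Rational(1, 2)))) ≈ 2459.4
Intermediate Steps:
t = 138 (t = Add(105, Mul(-1, Add(-52, 19))) = Add(105, Mul(-1, -33)) = Add(105, 33) = 138)
Function('H')(b, Y) = Add(Pow(Add(Pow(Y, 2), Pow(b, 2)), Rational(1, 2)), Mul(87, Y)) (Function('H')(b, Y) = Add(Mul(87, Y), Pow(Add(Pow(Y, 2), Pow(b, 2)), Rational(1, 2))) = Add(Pow(Add(Pow(Y, 2), Pow(b, 2)), Rational(1, 2)), Mul(87, Y)))
Add(Function('H')(y, t), Mul(-1, Mul(-243, -40))) = Add(Add(Pow(Add(Pow(138, 2), Pow(-105, 2)), Rational(1, 2)), Mul(87, 138)), Mul(-1, Mul(-243, -40))) = Add(Add(Pow(Add(19044, 11025), Rational(1, 2)), 12006), Mul(-1, 9720)) = Add(Add(Pow(30069, Rational(1, 2)), 12006), -9720) = Add(Add(Mul(3, Pow(3341, Rational(1, 2))), 12006), -9720) = Add(Add(12006, Mul(3, Pow(3341, Rational(1, 2)))), -9720) = Add(2286, Mul(3, Pow(3341, Rational(1, 2))))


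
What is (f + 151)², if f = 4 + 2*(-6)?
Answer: 20449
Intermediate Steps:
f = -8 (f = 4 - 12 = -8)
(f + 151)² = (-8 + 151)² = 143² = 20449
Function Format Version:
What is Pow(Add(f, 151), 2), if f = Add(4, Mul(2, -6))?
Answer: 20449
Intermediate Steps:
f = -8 (f = Add(4, -12) = -8)
Pow(Add(f, 151), 2) = Pow(Add(-8, 151), 2) = Pow(143, 2) = 20449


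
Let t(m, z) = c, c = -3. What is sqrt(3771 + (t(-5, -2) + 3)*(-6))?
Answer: 3*sqrt(419) ≈ 61.408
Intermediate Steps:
t(m, z) = -3
sqrt(3771 + (t(-5, -2) + 3)*(-6)) = sqrt(3771 + (-3 + 3)*(-6)) = sqrt(3771 + 0*(-6)) = sqrt(3771 + 0) = sqrt(3771) = 3*sqrt(419)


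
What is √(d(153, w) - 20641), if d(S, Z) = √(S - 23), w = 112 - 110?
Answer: √(-20641 + √130) ≈ 143.63*I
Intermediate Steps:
w = 2
d(S, Z) = √(-23 + S)
√(d(153, w) - 20641) = √(√(-23 + 153) - 20641) = √(√130 - 20641) = √(-20641 + √130)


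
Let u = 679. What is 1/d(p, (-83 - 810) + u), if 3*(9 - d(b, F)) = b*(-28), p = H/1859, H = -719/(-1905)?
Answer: 10624185/95637797 ≈ 0.11109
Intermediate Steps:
H = 719/1905 (H = -719*(-1/1905) = 719/1905 ≈ 0.37743)
p = 719/3541395 (p = (719/1905)/1859 = (719/1905)*(1/1859) = 719/3541395 ≈ 0.00020303)
d(b, F) = 9 + 28*b/3 (d(b, F) = 9 - b*(-28)/3 = 9 - (-28)*b/3 = 9 + 28*b/3)
1/d(p, (-83 - 810) + u) = 1/(9 + (28/3)*(719/3541395)) = 1/(9 + 20132/10624185) = 1/(95637797/10624185) = 10624185/95637797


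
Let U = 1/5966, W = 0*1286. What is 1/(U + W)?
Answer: 5966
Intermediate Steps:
W = 0
U = 1/5966 ≈ 0.00016762
1/(U + W) = 1/(1/5966 + 0) = 1/(1/5966) = 5966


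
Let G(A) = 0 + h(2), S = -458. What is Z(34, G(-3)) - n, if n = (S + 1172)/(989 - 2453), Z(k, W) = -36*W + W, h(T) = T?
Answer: -16961/244 ≈ -69.512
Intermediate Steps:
G(A) = 2 (G(A) = 0 + 2 = 2)
Z(k, W) = -35*W
n = -119/244 (n = (-458 + 1172)/(989 - 2453) = 714/(-1464) = 714*(-1/1464) = -119/244 ≈ -0.48770)
Z(34, G(-3)) - n = -35*2 - 1*(-119/244) = -70 + 119/244 = -16961/244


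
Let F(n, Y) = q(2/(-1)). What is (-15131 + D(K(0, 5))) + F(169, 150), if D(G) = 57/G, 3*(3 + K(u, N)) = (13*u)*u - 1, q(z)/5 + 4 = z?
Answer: -151781/10 ≈ -15178.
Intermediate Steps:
q(z) = -20 + 5*z
F(n, Y) = -30 (F(n, Y) = -20 + 5*(2/(-1)) = -20 + 5*(2*(-1)) = -20 + 5*(-2) = -20 - 10 = -30)
K(u, N) = -10/3 + 13*u**2/3 (K(u, N) = -3 + ((13*u)*u - 1)/3 = -3 + (13*u**2 - 1)/3 = -3 + (-1 + 13*u**2)/3 = -3 + (-1/3 + 13*u**2/3) = -10/3 + 13*u**2/3)
(-15131 + D(K(0, 5))) + F(169, 150) = (-15131 + 57/(-10/3 + (13/3)*0**2)) - 30 = (-15131 + 57/(-10/3 + (13/3)*0)) - 30 = (-15131 + 57/(-10/3 + 0)) - 30 = (-15131 + 57/(-10/3)) - 30 = (-15131 + 57*(-3/10)) - 30 = (-15131 - 171/10) - 30 = -151481/10 - 30 = -151781/10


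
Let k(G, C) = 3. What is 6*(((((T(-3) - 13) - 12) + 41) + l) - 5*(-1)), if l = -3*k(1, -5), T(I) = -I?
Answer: 90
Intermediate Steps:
l = -9 (l = -3*3 = -9)
6*(((((T(-3) - 13) - 12) + 41) + l) - 5*(-1)) = 6*(((((-1*(-3) - 13) - 12) + 41) - 9) - 5*(-1)) = 6*(((((3 - 13) - 12) + 41) - 9) + 5) = 6*((((-10 - 12) + 41) - 9) + 5) = 6*(((-22 + 41) - 9) + 5) = 6*((19 - 9) + 5) = 6*(10 + 5) = 6*15 = 90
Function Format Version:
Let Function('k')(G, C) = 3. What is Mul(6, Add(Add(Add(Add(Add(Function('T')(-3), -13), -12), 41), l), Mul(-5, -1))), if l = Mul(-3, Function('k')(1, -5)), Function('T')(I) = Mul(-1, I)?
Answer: 90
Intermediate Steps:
l = -9 (l = Mul(-3, 3) = -9)
Mul(6, Add(Add(Add(Add(Add(Function('T')(-3), -13), -12), 41), l), Mul(-5, -1))) = Mul(6, Add(Add(Add(Add(Add(Mul(-1, -3), -13), -12), 41), -9), Mul(-5, -1))) = Mul(6, Add(Add(Add(Add(Add(3, -13), -12), 41), -9), 5)) = Mul(6, Add(Add(Add(Add(-10, -12), 41), -9), 5)) = Mul(6, Add(Add(Add(-22, 41), -9), 5)) = Mul(6, Add(Add(19, -9), 5)) = Mul(6, Add(10, 5)) = Mul(6, 15) = 90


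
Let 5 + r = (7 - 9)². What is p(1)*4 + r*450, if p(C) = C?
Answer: -446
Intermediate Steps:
r = -1 (r = -5 + (7 - 9)² = -5 + (-2)² = -5 + 4 = -1)
p(1)*4 + r*450 = 1*4 - 1*450 = 4 - 450 = -446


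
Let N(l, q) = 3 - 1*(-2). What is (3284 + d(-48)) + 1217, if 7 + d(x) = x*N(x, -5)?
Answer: 4254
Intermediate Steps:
N(l, q) = 5 (N(l, q) = 3 + 2 = 5)
d(x) = -7 + 5*x (d(x) = -7 + x*5 = -7 + 5*x)
(3284 + d(-48)) + 1217 = (3284 + (-7 + 5*(-48))) + 1217 = (3284 + (-7 - 240)) + 1217 = (3284 - 247) + 1217 = 3037 + 1217 = 4254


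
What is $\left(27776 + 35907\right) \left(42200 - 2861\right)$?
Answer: $2505225537$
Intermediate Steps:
$\left(27776 + 35907\right) \left(42200 - 2861\right) = 63683 \cdot 39339 = 2505225537$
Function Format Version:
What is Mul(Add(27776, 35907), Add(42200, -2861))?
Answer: 2505225537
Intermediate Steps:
Mul(Add(27776, 35907), Add(42200, -2861)) = Mul(63683, 39339) = 2505225537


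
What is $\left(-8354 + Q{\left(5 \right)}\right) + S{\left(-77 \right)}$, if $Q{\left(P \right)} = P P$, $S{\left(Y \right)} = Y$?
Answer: $-8406$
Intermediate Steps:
$Q{\left(P \right)} = P^{2}$
$\left(-8354 + Q{\left(5 \right)}\right) + S{\left(-77 \right)} = \left(-8354 + 5^{2}\right) - 77 = \left(-8354 + 25\right) - 77 = -8329 - 77 = -8406$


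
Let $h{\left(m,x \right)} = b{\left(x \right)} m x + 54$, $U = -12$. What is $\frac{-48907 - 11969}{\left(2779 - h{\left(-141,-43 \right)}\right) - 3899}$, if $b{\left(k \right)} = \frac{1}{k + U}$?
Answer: $\frac{3348180}{58507} \approx 57.227$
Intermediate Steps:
$b{\left(k \right)} = \frac{1}{-12 + k}$ ($b{\left(k \right)} = \frac{1}{k - 12} = \frac{1}{-12 + k}$)
$h{\left(m,x \right)} = 54 + \frac{m x}{-12 + x}$ ($h{\left(m,x \right)} = \frac{m}{-12 + x} x + 54 = \frac{m x}{-12 + x} + 54 = 54 + \frac{m x}{-12 + x}$)
$\frac{-48907 - 11969}{\left(2779 - h{\left(-141,-43 \right)}\right) - 3899} = \frac{-48907 - 11969}{\left(2779 - \frac{-648 + 54 \left(-43\right) - -6063}{-12 - 43}\right) - 3899} = - \frac{60876}{\left(2779 - \frac{-648 - 2322 + 6063}{-55}\right) - 3899} = - \frac{60876}{\left(2779 - \left(- \frac{1}{55}\right) 3093\right) - 3899} = - \frac{60876}{\left(2779 - - \frac{3093}{55}\right) - 3899} = - \frac{60876}{\left(2779 + \frac{3093}{55}\right) - 3899} = - \frac{60876}{\frac{155938}{55} - 3899} = - \frac{60876}{- \frac{58507}{55}} = \left(-60876\right) \left(- \frac{55}{58507}\right) = \frac{3348180}{58507}$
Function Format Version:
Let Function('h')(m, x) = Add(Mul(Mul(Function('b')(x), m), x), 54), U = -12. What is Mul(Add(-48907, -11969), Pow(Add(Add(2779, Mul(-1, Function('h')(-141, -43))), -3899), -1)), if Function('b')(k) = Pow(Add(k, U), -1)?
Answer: Rational(3348180, 58507) ≈ 57.227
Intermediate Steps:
Function('b')(k) = Pow(Add(-12, k), -1) (Function('b')(k) = Pow(Add(k, -12), -1) = Pow(Add(-12, k), -1))
Function('h')(m, x) = Add(54, Mul(m, x, Pow(Add(-12, x), -1))) (Function('h')(m, x) = Add(Mul(Mul(Pow(Add(-12, x), -1), m), x), 54) = Add(Mul(Mul(m, Pow(Add(-12, x), -1)), x), 54) = Add(Mul(m, x, Pow(Add(-12, x), -1)), 54) = Add(54, Mul(m, x, Pow(Add(-12, x), -1))))
Mul(Add(-48907, -11969), Pow(Add(Add(2779, Mul(-1, Function('h')(-141, -43))), -3899), -1)) = Mul(Add(-48907, -11969), Pow(Add(Add(2779, Mul(-1, Mul(Pow(Add(-12, -43), -1), Add(-648, Mul(54, -43), Mul(-141, -43))))), -3899), -1)) = Mul(-60876, Pow(Add(Add(2779, Mul(-1, Mul(Pow(-55, -1), Add(-648, -2322, 6063)))), -3899), -1)) = Mul(-60876, Pow(Add(Add(2779, Mul(-1, Mul(Rational(-1, 55), 3093))), -3899), -1)) = Mul(-60876, Pow(Add(Add(2779, Mul(-1, Rational(-3093, 55))), -3899), -1)) = Mul(-60876, Pow(Add(Add(2779, Rational(3093, 55)), -3899), -1)) = Mul(-60876, Pow(Add(Rational(155938, 55), -3899), -1)) = Mul(-60876, Pow(Rational(-58507, 55), -1)) = Mul(-60876, Rational(-55, 58507)) = Rational(3348180, 58507)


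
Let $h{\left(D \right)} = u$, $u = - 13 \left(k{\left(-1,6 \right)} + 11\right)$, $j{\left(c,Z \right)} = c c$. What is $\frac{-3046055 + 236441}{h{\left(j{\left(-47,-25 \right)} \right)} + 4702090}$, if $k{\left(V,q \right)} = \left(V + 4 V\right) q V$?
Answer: $- \frac{2809614}{4701557} \approx -0.59759$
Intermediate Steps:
$j{\left(c,Z \right)} = c^{2}$
$k{\left(V,q \right)} = 5 q V^{2}$ ($k{\left(V,q \right)} = 5 V q V = 5 q V^{2}$)
$u = -533$ ($u = - 13 \left(5 \cdot 6 \left(-1\right)^{2} + 11\right) = - 13 \left(5 \cdot 6 \cdot 1 + 11\right) = - 13 \left(30 + 11\right) = \left(-13\right) 41 = -533$)
$h{\left(D \right)} = -533$
$\frac{-3046055 + 236441}{h{\left(j{\left(-47,-25 \right)} \right)} + 4702090} = \frac{-3046055 + 236441}{-533 + 4702090} = - \frac{2809614}{4701557}$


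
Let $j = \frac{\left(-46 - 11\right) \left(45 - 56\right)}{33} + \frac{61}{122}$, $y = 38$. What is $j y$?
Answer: $741$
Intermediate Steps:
$j = \frac{39}{2}$ ($j = \left(-57\right) \left(-11\right) \frac{1}{33} + 61 \cdot \frac{1}{122} = 627 \cdot \frac{1}{33} + \frac{1}{2} = 19 + \frac{1}{2} = \frac{39}{2} \approx 19.5$)
$j y = \frac{39}{2} \cdot 38 = 741$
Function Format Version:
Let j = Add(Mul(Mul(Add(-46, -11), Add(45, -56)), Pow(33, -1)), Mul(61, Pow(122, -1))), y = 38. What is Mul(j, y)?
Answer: 741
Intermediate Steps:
j = Rational(39, 2) (j = Add(Mul(Mul(-57, -11), Rational(1, 33)), Mul(61, Rational(1, 122))) = Add(Mul(627, Rational(1, 33)), Rational(1, 2)) = Add(19, Rational(1, 2)) = Rational(39, 2) ≈ 19.500)
Mul(j, y) = Mul(Rational(39, 2), 38) = 741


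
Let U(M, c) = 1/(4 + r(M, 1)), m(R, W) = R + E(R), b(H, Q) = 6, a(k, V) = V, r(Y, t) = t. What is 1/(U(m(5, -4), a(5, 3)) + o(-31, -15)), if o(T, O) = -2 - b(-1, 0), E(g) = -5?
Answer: -5/39 ≈ -0.12821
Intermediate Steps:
o(T, O) = -8 (o(T, O) = -2 - 1*6 = -2 - 6 = -8)
m(R, W) = -5 + R (m(R, W) = R - 5 = -5 + R)
U(M, c) = ⅕ (U(M, c) = 1/(4 + 1) = 1/5 = ⅕)
1/(U(m(5, -4), a(5, 3)) + o(-31, -15)) = 1/(⅕ - 8) = 1/(-39/5) = -5/39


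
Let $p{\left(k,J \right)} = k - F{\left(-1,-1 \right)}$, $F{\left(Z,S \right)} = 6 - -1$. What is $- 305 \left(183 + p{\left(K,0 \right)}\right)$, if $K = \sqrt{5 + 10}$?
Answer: $-53680 - 305 \sqrt{15} \approx -54861.0$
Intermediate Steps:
$K = \sqrt{15} \approx 3.873$
$F{\left(Z,S \right)} = 7$ ($F{\left(Z,S \right)} = 6 + 1 = 7$)
$p{\left(k,J \right)} = -7 + k$ ($p{\left(k,J \right)} = k - 7 = -7 + k$)
$- 305 \left(183 + p{\left(K,0 \right)}\right) = - 305 \left(183 - \left(7 - \sqrt{15}\right)\right) = - 305 \left(176 + \sqrt{15}\right) = -53680 - 305 \sqrt{15}$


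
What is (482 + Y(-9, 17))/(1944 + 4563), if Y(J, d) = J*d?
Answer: 329/6507 ≈ 0.050561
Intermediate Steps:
(482 + Y(-9, 17))/(1944 + 4563) = (482 - 9*17)/(1944 + 4563) = (482 - 153)/6507 = 329*(1/6507) = 329/6507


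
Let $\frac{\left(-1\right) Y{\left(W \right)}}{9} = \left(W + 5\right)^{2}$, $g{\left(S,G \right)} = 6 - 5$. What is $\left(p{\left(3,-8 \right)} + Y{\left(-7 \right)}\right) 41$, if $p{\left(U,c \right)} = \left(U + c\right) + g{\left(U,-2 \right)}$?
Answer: $-1640$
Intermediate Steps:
$g{\left(S,G \right)} = 1$ ($g{\left(S,G \right)} = 6 - 5 = 1$)
$p{\left(U,c \right)} = 1 + U + c$ ($p{\left(U,c \right)} = \left(U + c\right) + 1 = 1 + U + c$)
$Y{\left(W \right)} = - 9 \left(5 + W\right)^{2}$ ($Y{\left(W \right)} = - 9 \left(W + 5\right)^{2} = - 9 \left(5 + W\right)^{2}$)
$\left(p{\left(3,-8 \right)} + Y{\left(-7 \right)}\right) 41 = \left(\left(1 + 3 - 8\right) - 9 \left(5 - 7\right)^{2}\right) 41 = \left(-4 - 9 \left(-2\right)^{2}\right) 41 = \left(-4 - 36\right) 41 = \left(-40\right) 41 = -1640$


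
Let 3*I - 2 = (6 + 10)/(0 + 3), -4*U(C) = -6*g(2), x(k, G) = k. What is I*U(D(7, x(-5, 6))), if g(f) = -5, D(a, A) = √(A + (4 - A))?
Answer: -55/3 ≈ -18.333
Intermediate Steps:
D(a, A) = 2 (D(a, A) = √4 = 2)
U(C) = -15/2 (U(C) = -(-3)*(-5)/2 = -¼*30 = -15/2)
I = 22/9 (I = ⅔ + ((6 + 10)/(0 + 3))/3 = ⅔ + (16/3)/3 = ⅔ + (16*(⅓))/3 = ⅔ + (⅓)*(16/3) = ⅔ + 16/9 = 22/9 ≈ 2.4444)
I*U(D(7, x(-5, 6))) = (22/9)*(-15/2) = -55/3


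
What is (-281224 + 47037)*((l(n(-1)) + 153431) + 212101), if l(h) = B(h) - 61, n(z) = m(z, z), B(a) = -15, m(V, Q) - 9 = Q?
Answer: -85585044272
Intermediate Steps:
m(V, Q) = 9 + Q
n(z) = 9 + z
l(h) = -76 (l(h) = -15 - 61 = -76)
(-281224 + 47037)*((l(n(-1)) + 153431) + 212101) = (-281224 + 47037)*((-76 + 153431) + 212101) = -234187*(153355 + 212101) = -234187*365456 = -85585044272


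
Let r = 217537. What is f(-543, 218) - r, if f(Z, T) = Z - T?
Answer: -218298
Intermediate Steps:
f(-543, 218) - r = (-543 - 1*218) - 1*217537 = (-543 - 218) - 217537 = -761 - 217537 = -218298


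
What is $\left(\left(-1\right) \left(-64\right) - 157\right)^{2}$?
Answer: $8649$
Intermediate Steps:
$\left(\left(-1\right) \left(-64\right) - 157\right)^{2} = \left(64 - 157\right)^{2} = \left(-93\right)^{2} = 8649$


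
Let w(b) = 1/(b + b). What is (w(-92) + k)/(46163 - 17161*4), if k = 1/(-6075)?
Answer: 6259/25129261800 ≈ 2.4907e-7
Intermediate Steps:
k = -1/6075 ≈ -0.00016461
w(b) = 1/(2*b)
(w(-92) + k)/(46163 - 17161*4) = ((½)/(-92) - 1/6075)/(46163 - 17161*4) = ((½)*(-1/92) - 1/6075)/(46163 - 68644) = (-1/184 - 1/6075)/(-22481) = -6259/1117800*(-1/22481) = 6259/25129261800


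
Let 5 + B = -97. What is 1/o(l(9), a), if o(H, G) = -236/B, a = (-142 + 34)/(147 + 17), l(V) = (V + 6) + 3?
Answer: 51/118 ≈ 0.43220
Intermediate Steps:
B = -102 (B = -5 - 97 = -102)
l(V) = 9 + V (l(V) = (6 + V) + 3 = 9 + V)
a = -27/41 (a = -108/164 = -108*1/164 = -27/41 ≈ -0.65854)
o(H, G) = 118/51 (o(H, G) = -236/(-102) = -236*(-1/102) = 118/51)
1/o(l(9), a) = 1/(118/51) = 51/118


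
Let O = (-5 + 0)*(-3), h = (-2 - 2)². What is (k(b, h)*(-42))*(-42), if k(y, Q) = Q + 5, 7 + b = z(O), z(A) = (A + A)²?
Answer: 37044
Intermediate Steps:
h = 16 (h = (-4)² = 16)
O = 15 (O = -5*(-3) = 15)
z(A) = 4*A² (z(A) = (2*A)² = 4*A²)
b = 893 (b = -7 + 4*15² = -7 + 4*225 = -7 + 900 = 893)
k(y, Q) = 5 + Q
(k(b, h)*(-42))*(-42) = ((5 + 16)*(-42))*(-42) = (21*(-42))*(-42) = -882*(-42) = 37044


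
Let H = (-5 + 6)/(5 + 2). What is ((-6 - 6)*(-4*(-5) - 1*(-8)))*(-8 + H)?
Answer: 2640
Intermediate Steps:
H = ⅐ (H = 1/7 = 1*(⅐) = ⅐ ≈ 0.14286)
((-6 - 6)*(-4*(-5) - 1*(-8)))*(-8 + H) = ((-6 - 6)*(-4*(-5) - 1*(-8)))*(-8 + ⅐) = -12*(20 + 8)*(-55/7) = -12*28*(-55/7) = -336*(-55/7) = 2640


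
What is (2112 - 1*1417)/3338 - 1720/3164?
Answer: -885595/2640358 ≈ -0.33541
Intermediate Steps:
(2112 - 1*1417)/3338 - 1720/3164 = (2112 - 1417)*(1/3338) - 1720*1/3164 = 695*(1/3338) - 430/791 = 695/3338 - 430/791 = -885595/2640358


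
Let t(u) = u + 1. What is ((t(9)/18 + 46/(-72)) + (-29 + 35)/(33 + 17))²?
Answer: 121/90000 ≈ 0.0013444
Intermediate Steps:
t(u) = 1 + u
((t(9)/18 + 46/(-72)) + (-29 + 35)/(33 + 17))² = (((1 + 9)/18 + 46/(-72)) + (-29 + 35)/(33 + 17))² = ((10*(1/18) + 46*(-1/72)) + 6/50)² = ((5/9 - 23/36) + 6*(1/50))² = (-1/12 + 3/25)² = (11/300)² = 121/90000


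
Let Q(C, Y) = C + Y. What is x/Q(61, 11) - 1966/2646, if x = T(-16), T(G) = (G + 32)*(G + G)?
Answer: -10391/1323 ≈ -7.8541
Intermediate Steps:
T(G) = 2*G*(32 + G) (T(G) = (32 + G)*(2*G) = 2*G*(32 + G))
x = -512 (x = 2*(-16)*(32 - 16) = 2*(-16)*16 = -512)
x/Q(61, 11) - 1966/2646 = -512/(61 + 11) - 1966/2646 = -512/72 - 1966*1/2646 = -512*1/72 - 983/1323 = -64/9 - 983/1323 = -10391/1323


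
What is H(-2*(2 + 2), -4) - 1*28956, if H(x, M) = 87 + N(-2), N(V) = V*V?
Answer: -28865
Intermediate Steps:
N(V) = V²
H(x, M) = 91 (H(x, M) = 87 + (-2)² = 87 + 4 = 91)
H(-2*(2 + 2), -4) - 1*28956 = 91 - 1*28956 = 91 - 28956 = -28865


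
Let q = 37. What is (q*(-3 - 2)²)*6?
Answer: 5550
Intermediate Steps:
(q*(-3 - 2)²)*6 = (37*(-3 - 2)²)*6 = (37*(-5)²)*6 = (37*25)*6 = 925*6 = 5550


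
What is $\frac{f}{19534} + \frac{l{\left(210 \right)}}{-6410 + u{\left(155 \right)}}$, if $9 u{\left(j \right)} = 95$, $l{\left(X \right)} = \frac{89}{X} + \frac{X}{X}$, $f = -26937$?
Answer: $- \frac{27154519512}{19688562775} \approx -1.3792$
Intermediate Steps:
$l{\left(X \right)} = 1 + \frac{89}{X}$ ($l{\left(X \right)} = \frac{89}{X} + 1 = 1 + \frac{89}{X}$)
$u{\left(j \right)} = \frac{95}{9}$ ($u{\left(j \right)} = \frac{1}{9} \cdot 95 = \frac{95}{9}$)
$\frac{f}{19534} + \frac{l{\left(210 \right)}}{-6410 + u{\left(155 \right)}} = - \frac{26937}{19534} + \frac{\frac{1}{210} \left(89 + 210\right)}{-6410 + \frac{95}{9}} = \left(-26937\right) \frac{1}{19534} + \frac{\frac{1}{210} \cdot 299}{- \frac{57595}{9}} = - \frac{26937}{19534} + \frac{299}{210} \left(- \frac{9}{57595}\right) = - \frac{26937}{19534} - \frac{897}{4031650} = - \frac{27154519512}{19688562775}$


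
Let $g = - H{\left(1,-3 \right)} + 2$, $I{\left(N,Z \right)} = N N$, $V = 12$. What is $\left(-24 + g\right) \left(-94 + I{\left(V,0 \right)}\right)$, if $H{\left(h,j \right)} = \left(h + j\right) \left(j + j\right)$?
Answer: $-1700$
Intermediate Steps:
$H{\left(h,j \right)} = 2 j \left(h + j\right)$ ($H{\left(h,j \right)} = \left(h + j\right) 2 j = 2 j \left(h + j\right)$)
$I{\left(N,Z \right)} = N^{2}$
$g = -10$ ($g = - 2 \left(-3\right) \left(1 - 3\right) + 2 = - 2 \left(-3\right) \left(-2\right) + 2 = \left(-1\right) 12 + 2 = -12 + 2 = -10$)
$\left(-24 + g\right) \left(-94 + I{\left(V,0 \right)}\right) = \left(-24 - 10\right) \left(-94 + 12^{2}\right) = - 34 \left(-94 + 144\right) = \left(-34\right) 50 = -1700$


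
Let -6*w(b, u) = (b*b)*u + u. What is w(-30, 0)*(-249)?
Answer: 0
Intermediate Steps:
w(b, u) = -u/6 - u*b**2/6 (w(b, u) = -((b*b)*u + u)/6 = -(b**2*u + u)/6 = -(u*b**2 + u)/6 = -(u + u*b**2)/6 = -u/6 - u*b**2/6)
w(-30, 0)*(-249) = -1/6*0*(1 + (-30)**2)*(-249) = -1/6*0*(1 + 900)*(-249) = -1/6*0*901*(-249) = 0*(-249) = 0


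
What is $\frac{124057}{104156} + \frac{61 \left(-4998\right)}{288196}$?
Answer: $\frac{999464551}{7504335644} \approx 0.13318$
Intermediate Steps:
$\frac{124057}{104156} + \frac{61 \left(-4998\right)}{288196} = 124057 \cdot \frac{1}{104156} - \frac{152439}{144098} = \frac{124057}{104156} - \frac{152439}{144098} = \frac{999464551}{7504335644}$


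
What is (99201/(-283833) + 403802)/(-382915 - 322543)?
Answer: -38204077955/66744086838 ≈ -0.57240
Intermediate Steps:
(99201/(-283833) + 403802)/(-382915 - 322543) = (99201*(-1/283833) + 403802)/(-705458) = (-33067/94611 + 403802)*(-1/705458) = (38204077955/94611)*(-1/705458) = -38204077955/66744086838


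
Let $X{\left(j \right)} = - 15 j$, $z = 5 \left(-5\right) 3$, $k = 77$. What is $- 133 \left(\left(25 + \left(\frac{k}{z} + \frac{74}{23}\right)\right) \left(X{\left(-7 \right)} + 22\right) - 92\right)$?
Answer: $- \frac{771148364}{1725} \approx -4.4704 \cdot 10^{5}$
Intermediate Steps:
$z = -75$ ($z = \left(-25\right) 3 = -75$)
$- 133 \left(\left(25 + \left(\frac{k}{z} + \frac{74}{23}\right)\right) \left(X{\left(-7 \right)} + 22\right) - 92\right) = - 133 \left(\left(25 + \left(\frac{77}{-75} + \frac{74}{23}\right)\right) \left(\left(-15\right) \left(-7\right) + 22\right) - 92\right) = - 133 \left(\left(25 + \left(77 \left(- \frac{1}{75}\right) + 74 \cdot \frac{1}{23}\right)\right) \left(105 + 22\right) - 92\right) = - 133 \left(\left(25 + \left(- \frac{77}{75} + \frac{74}{23}\right)\right) 127 - 92\right) = - 133 \left(\left(25 + \frac{3779}{1725}\right) 127 - 92\right) = - 133 \left(\frac{46904}{1725} \cdot 127 - 92\right) = - 133 \left(\frac{5956808}{1725} - 92\right) = \left(-133\right) \frac{5798108}{1725} = - \frac{771148364}{1725}$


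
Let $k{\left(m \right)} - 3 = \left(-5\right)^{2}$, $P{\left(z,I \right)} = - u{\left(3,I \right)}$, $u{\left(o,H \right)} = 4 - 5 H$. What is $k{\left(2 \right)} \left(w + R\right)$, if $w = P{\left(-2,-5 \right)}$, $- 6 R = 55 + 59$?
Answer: $-1344$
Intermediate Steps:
$P{\left(z,I \right)} = -4 + 5 I$ ($P{\left(z,I \right)} = - (4 - 5 I) = -4 + 5 I$)
$k{\left(m \right)} = 28$ ($k{\left(m \right)} = 3 + \left(-5\right)^{2} = 3 + 25 = 28$)
$R = -19$ ($R = - \frac{55 + 59}{6} = \left(- \frac{1}{6}\right) 114 = -19$)
$w = -29$ ($w = -4 + 5 \left(-5\right) = -4 - 25 = -29$)
$k{\left(2 \right)} \left(w + R\right) = 28 \left(-29 - 19\right) = 28 \left(-48\right) = -1344$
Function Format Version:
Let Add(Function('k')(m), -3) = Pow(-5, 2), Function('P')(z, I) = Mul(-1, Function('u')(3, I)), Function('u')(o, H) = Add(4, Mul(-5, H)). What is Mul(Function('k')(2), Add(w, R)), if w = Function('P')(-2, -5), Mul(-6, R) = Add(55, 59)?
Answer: -1344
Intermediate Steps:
Function('P')(z, I) = Add(-4, Mul(5, I)) (Function('P')(z, I) = Mul(-1, Add(4, Mul(-5, I))) = Add(-4, Mul(5, I)))
Function('k')(m) = 28 (Function('k')(m) = Add(3, Pow(-5, 2)) = Add(3, 25) = 28)
R = -19 (R = Mul(Rational(-1, 6), Add(55, 59)) = Mul(Rational(-1, 6), 114) = -19)
w = -29 (w = Add(-4, Mul(5, -5)) = Add(-4, -25) = -29)
Mul(Function('k')(2), Add(w, R)) = Mul(28, Add(-29, -19)) = Mul(28, -48) = -1344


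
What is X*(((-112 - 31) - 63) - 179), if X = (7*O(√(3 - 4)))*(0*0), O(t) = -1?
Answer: 0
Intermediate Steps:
X = 0 (X = (7*(-1))*(0*0) = -7*0 = 0)
X*(((-112 - 31) - 63) - 179) = 0*(((-112 - 31) - 63) - 179) = 0*((-143 - 63) - 179) = 0*(-206 - 179) = 0*(-385) = 0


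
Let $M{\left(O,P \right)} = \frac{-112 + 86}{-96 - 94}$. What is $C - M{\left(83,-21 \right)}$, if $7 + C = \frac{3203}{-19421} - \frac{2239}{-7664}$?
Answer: $- \frac{99116341267}{14140041680} \approx -7.0096$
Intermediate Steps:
$M{\left(O,P \right)} = \frac{13}{95}$ ($M{\left(O,P \right)} = - \frac{26}{-190} = \left(-26\right) \left(- \frac{1}{190}\right) = \frac{13}{95}$)
$C = - \frac{1022961981}{148842544}$ ($C = -7 + \left(\frac{3203}{-19421} - \frac{2239}{-7664}\right) = -7 + \left(3203 \left(- \frac{1}{19421}\right) - - \frac{2239}{7664}\right) = -7 + \left(- \frac{3203}{19421} + \frac{2239}{7664}\right) = -7 + \frac{18935827}{148842544} = - \frac{1022961981}{148842544} \approx -6.8728$)
$C - M{\left(83,-21 \right)} = - \frac{1022961981}{148842544} - \frac{13}{95} = - \frac{99116341267}{14140041680}$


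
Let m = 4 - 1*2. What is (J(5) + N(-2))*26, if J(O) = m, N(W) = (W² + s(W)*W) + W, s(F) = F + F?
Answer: 312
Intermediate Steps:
s(F) = 2*F
N(W) = W + 3*W² (N(W) = (W² + (2*W)*W) + W = (W² + 2*W²) + W = 3*W² + W = W + 3*W²)
m = 2 (m = 4 - 2 = 2)
J(O) = 2
(J(5) + N(-2))*26 = (2 - 2*(1 + 3*(-2)))*26 = (2 - 2*(1 - 6))*26 = (2 - 2*(-5))*26 = (2 + 10)*26 = 12*26 = 312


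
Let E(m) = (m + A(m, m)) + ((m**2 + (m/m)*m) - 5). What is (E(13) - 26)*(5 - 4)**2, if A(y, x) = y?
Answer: 177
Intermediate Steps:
E(m) = -5 + m**2 + 3*m (E(m) = (m + m) + ((m**2 + (m/m)*m) - 5) = 2*m + ((m**2 + 1*m) - 5) = 2*m + ((m**2 + m) - 5) = 2*m + ((m + m**2) - 5) = 2*m + (-5 + m + m**2) = -5 + m**2 + 3*m)
(E(13) - 26)*(5 - 4)**2 = ((-5 + 13**2 + 3*13) - 26)*(5 - 4)**2 = ((-5 + 169 + 39) - 26)*1**2 = (203 - 26)*1 = 177*1 = 177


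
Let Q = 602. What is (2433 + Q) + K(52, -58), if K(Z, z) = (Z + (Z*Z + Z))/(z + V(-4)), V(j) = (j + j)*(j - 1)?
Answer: 2879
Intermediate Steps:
V(j) = 2*j*(-1 + j) (V(j) = (2*j)*(-1 + j) = 2*j*(-1 + j))
K(Z, z) = (Z² + 2*Z)/(40 + z) (K(Z, z) = (Z + (Z*Z + Z))/(z + 2*(-4)*(-1 - 4)) = (Z + (Z² + Z))/(z + 2*(-4)*(-5)) = (Z + (Z + Z²))/(z + 40) = (Z² + 2*Z)/(40 + z))
(2433 + Q) + K(52, -58) = (2433 + 602) + 52*(2 + 52)/(40 - 58) = 3035 + 52*54/(-18) = 3035 + 52*(-1/18)*54 = 3035 - 156 = 2879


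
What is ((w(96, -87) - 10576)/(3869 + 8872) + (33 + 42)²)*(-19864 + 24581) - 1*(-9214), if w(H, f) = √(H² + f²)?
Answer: 338126054207/12741 + 4717*√1865/4247 ≈ 2.6538e+7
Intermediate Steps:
((w(96, -87) - 10576)/(3869 + 8872) + (33 + 42)²)*(-19864 + 24581) - 1*(-9214) = ((√(96² + (-87)²) - 10576)/(3869 + 8872) + (33 + 42)²)*(-19864 + 24581) - 1*(-9214) = ((√(9216 + 7569) - 10576)/12741 + 75²)*4717 + 9214 = ((√16785 - 10576)*(1/12741) + 5625)*4717 + 9214 = ((3*√1865 - 10576)*(1/12741) + 5625)*4717 + 9214 = ((-10576 + 3*√1865)*(1/12741) + 5625)*4717 + 9214 = ((-10576/12741 + √1865/4247) + 5625)*4717 + 9214 = (71657549/12741 + √1865/4247)*4717 + 9214 = (338008658633/12741 + 4717*√1865/4247) + 9214 = 338126054207/12741 + 4717*√1865/4247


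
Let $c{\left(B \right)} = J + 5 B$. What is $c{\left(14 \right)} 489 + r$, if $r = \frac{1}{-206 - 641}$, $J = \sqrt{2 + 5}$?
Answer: $\frac{28992809}{847} + 489 \sqrt{7} \approx 35524.0$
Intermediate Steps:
$J = \sqrt{7} \approx 2.6458$
$r = - \frac{1}{847}$ ($r = \frac{1}{-847} = - \frac{1}{847} \approx -0.0011806$)
$c{\left(B \right)} = \sqrt{7} + 5 B$
$c{\left(14 \right)} 489 + r = \left(\sqrt{7} + 5 \cdot 14\right) 489 - \frac{1}{847} = \left(\sqrt{7} + 70\right) 489 - \frac{1}{847} = \left(70 + \sqrt{7}\right) 489 - \frac{1}{847} = \left(34230 + 489 \sqrt{7}\right) - \frac{1}{847} = \frac{28992809}{847} + 489 \sqrt{7}$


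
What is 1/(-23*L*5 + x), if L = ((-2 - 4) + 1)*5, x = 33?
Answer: 1/2908 ≈ 0.00034388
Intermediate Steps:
L = -25 (L = (-6 + 1)*5 = -5*5 = -25)
1/(-23*L*5 + x) = 1/(-(-575)*5 + 33) = 1/(-23*(-125) + 33) = 1/(2875 + 33) = 1/2908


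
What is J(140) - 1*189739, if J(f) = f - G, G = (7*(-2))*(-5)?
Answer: -189669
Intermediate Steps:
G = 70 (G = -14*(-5) = 70)
J(f) = -70 + f (J(f) = f - 1*70 = f - 70 = -70 + f)
J(140) - 1*189739 = (-70 + 140) - 1*189739 = 70 - 189739 = -189669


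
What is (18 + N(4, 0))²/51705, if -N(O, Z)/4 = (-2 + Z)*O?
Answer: 500/10341 ≈ 0.048351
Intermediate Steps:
N(O, Z) = -4*O*(-2 + Z) (N(O, Z) = -4*(-2 + Z)*O = -4*O*(-2 + Z))
(18 + N(4, 0))²/51705 = (18 + 4*4*(2 - 1*0))²/51705 = (18 + 4*4*(2 + 0))²*(1/51705) = (18 + 4*4*2)²*(1/51705) = (18 + 32)²*(1/51705) = 50²*(1/51705) = 2500*(1/51705) = 500/10341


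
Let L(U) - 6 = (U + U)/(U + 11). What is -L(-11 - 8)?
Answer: -43/4 ≈ -10.750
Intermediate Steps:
L(U) = 6 + 2*U/(11 + U) (L(U) = 6 + (U + U)/(U + 11) = 6 + (2*U)/(11 + U) = 6 + 2*U/(11 + U))
-L(-11 - 8) = -2*(33 + 4*(-11 - 8))/(11 + (-11 - 8)) = -2*(33 + 4*(-19))/(11 - 19) = -2*(33 - 76)/(-8) = -2*(-1)*(-43)/8 = -1*43/4 = -43/4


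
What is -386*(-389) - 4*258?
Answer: 149122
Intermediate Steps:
-386*(-389) - 4*258 = 150154 - 1032 = 149122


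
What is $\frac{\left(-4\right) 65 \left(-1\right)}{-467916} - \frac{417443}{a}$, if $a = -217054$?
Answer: $\frac{48817956187}{25390759866} \approx 1.9227$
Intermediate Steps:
$\frac{\left(-4\right) 65 \left(-1\right)}{-467916} - \frac{417443}{a} = \frac{\left(-4\right) 65 \left(-1\right)}{-467916} - \frac{417443}{-217054} = \left(-260\right) \left(-1\right) \left(- \frac{1}{467916}\right) - - \frac{417443}{217054} = 260 \left(- \frac{1}{467916}\right) + \frac{417443}{217054} = - \frac{65}{116979} + \frac{417443}{217054} = \frac{48817956187}{25390759866}$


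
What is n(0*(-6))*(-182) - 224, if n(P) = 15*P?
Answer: -224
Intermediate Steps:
n(0*(-6))*(-182) - 224 = (15*(0*(-6)))*(-182) - 224 = (15*0)*(-182) - 224 = 0*(-182) - 224 = 0 - 224 = -224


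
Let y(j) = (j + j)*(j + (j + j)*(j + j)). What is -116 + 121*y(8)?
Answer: 510988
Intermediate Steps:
y(j) = 2*j*(j + 4*j**2) (y(j) = (2*j)*(j + (2*j)*(2*j)) = (2*j)*(j + 4*j**2) = 2*j*(j + 4*j**2))
-116 + 121*y(8) = -116 + 121*(8**2*(2 + 8*8)) = -116 + 121*(64*(2 + 64)) = -116 + 121*(64*66) = -116 + 121*4224 = -116 + 511104 = 510988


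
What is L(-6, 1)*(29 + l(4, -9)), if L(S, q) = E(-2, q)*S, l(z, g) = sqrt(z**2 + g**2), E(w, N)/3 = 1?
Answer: -522 - 18*sqrt(97) ≈ -699.28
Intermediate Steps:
E(w, N) = 3 (E(w, N) = 3*1 = 3)
l(z, g) = sqrt(g**2 + z**2)
L(S, q) = 3*S
L(-6, 1)*(29 + l(4, -9)) = (3*(-6))*(29 + sqrt((-9)**2 + 4**2)) = -18*(29 + sqrt(81 + 16)) = -18*(29 + sqrt(97)) = -522 - 18*sqrt(97)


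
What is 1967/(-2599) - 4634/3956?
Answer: -430983/223514 ≈ -1.9282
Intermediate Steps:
1967/(-2599) - 4634/3956 = 1967*(-1/2599) - 4634*1/3956 = -1967/2599 - 2317/1978 = -430983/223514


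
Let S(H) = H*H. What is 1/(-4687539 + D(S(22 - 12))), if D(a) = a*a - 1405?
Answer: -1/4678944 ≈ -2.1372e-7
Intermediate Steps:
S(H) = H²
D(a) = -1405 + a² (D(a) = a² - 1405 = -1405 + a²)
1/(-4687539 + D(S(22 - 12))) = 1/(-4687539 + (-1405 + ((22 - 12)²)²)) = 1/(-4687539 + (-1405 + (10²)²)) = 1/(-4687539 + (-1405 + 100²)) = 1/(-4687539 + (-1405 + 10000)) = 1/(-4687539 + 8595) = 1/(-4678944) = -1/4678944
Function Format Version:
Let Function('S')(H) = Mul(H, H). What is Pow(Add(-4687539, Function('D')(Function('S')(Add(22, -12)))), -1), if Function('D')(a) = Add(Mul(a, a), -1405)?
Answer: Rational(-1, 4678944) ≈ -2.1372e-7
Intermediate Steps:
Function('S')(H) = Pow(H, 2)
Function('D')(a) = Add(-1405, Pow(a, 2)) (Function('D')(a) = Add(Pow(a, 2), -1405) = Add(-1405, Pow(a, 2)))
Pow(Add(-4687539, Function('D')(Function('S')(Add(22, -12)))), -1) = Pow(Add(-4687539, Add(-1405, Pow(Pow(Add(22, -12), 2), 2))), -1) = Pow(Add(-4687539, Add(-1405, Pow(Pow(10, 2), 2))), -1) = Pow(Add(-4687539, Add(-1405, Pow(100, 2))), -1) = Pow(Add(-4687539, Add(-1405, 10000)), -1) = Pow(Add(-4687539, 8595), -1) = Pow(-4678944, -1) = Rational(-1, 4678944)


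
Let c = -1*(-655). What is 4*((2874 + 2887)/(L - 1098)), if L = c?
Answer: -23044/443 ≈ -52.018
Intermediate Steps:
c = 655
L = 655
4*((2874 + 2887)/(L - 1098)) = 4*((2874 + 2887)/(655 - 1098)) = 4*(5761/(-443)) = 4*(5761*(-1/443)) = 4*(-5761/443) = -23044/443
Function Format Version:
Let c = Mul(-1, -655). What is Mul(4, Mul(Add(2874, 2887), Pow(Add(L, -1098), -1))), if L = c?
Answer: Rational(-23044, 443) ≈ -52.018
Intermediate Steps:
c = 655
L = 655
Mul(4, Mul(Add(2874, 2887), Pow(Add(L, -1098), -1))) = Mul(4, Mul(Add(2874, 2887), Pow(Add(655, -1098), -1))) = Mul(4, Mul(5761, Pow(-443, -1))) = Mul(4, Mul(5761, Rational(-1, 443))) = Mul(4, Rational(-5761, 443)) = Rational(-23044, 443)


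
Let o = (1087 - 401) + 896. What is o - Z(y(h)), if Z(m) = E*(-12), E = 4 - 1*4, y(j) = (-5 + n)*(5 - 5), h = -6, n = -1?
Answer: 1582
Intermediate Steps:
y(j) = 0 (y(j) = (-5 - 1)*(5 - 5) = -6*0 = 0)
E = 0 (E = 4 - 4 = 0)
Z(m) = 0 (Z(m) = 0*(-12) = 0)
o = 1582 (o = 686 + 896 = 1582)
o - Z(y(h)) = 1582 - 1*0 = 1582 + 0 = 1582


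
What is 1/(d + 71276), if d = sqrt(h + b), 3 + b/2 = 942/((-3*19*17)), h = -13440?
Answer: 11511074/820465482267 - I*sqrt(1403010578)/1640930964534 ≈ 1.403e-5 - 2.2827e-8*I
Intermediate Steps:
b = -2566/323 (b = -6 + 2*(942/((-3*19*17))) = -6 + 2*(942/((-57*17))) = -6 + 2*(942/(-969)) = -6 + 2*(942*(-1/969)) = -6 + 2*(-314/323) = -6 - 628/323 = -2566/323 ≈ -7.9443)
d = I*sqrt(1403010578)/323 (d = sqrt(-13440 - 2566/323) = sqrt(-4343686/323) = I*sqrt(1403010578)/323 ≈ 115.97*I)
1/(d + 71276) = 1/(I*sqrt(1403010578)/323 + 71276) = 1/(71276 + I*sqrt(1403010578)/323)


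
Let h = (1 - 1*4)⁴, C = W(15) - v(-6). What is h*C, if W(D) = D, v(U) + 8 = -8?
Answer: 2511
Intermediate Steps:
v(U) = -16 (v(U) = -8 - 8 = -16)
C = 31 (C = 15 - 1*(-16) = 15 + 16 = 31)
h = 81 (h = (1 - 4)⁴ = (-3)⁴ = 81)
h*C = 81*31 = 2511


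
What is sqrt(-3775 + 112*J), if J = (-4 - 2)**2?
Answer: sqrt(257) ≈ 16.031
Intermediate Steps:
J = 36 (J = (-6)**2 = 36)
sqrt(-3775 + 112*J) = sqrt(-3775 + 112*36) = sqrt(-3775 + 4032) = sqrt(257)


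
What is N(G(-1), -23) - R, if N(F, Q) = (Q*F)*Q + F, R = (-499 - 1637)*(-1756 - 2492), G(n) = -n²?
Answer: -9074258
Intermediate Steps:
R = 9073728 (R = -2136*(-4248) = 9073728)
N(F, Q) = F + F*Q² (N(F, Q) = (F*Q)*Q + F = F*Q² + F = F + F*Q²)
N(G(-1), -23) - R = (-1*(-1)²)*(1 + (-23)²) - 1*9073728 = (-1*1)*(1 + 529) - 9073728 = -1*530 - 9073728 = -530 - 9073728 = -9074258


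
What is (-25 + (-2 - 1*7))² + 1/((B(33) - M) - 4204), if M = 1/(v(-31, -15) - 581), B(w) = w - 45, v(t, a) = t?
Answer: 2982700184/2580191 ≈ 1156.0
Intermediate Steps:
B(w) = -45 + w
M = -1/612 (M = 1/(-31 - 581) = 1/(-612) = -1/612 ≈ -0.0016340)
(-25 + (-2 - 1*7))² + 1/((B(33) - M) - 4204) = (-25 + (-2 - 1*7))² + 1/(((-45 + 33) - 1*(-1/612)) - 4204) = (-25 + (-2 - 7))² + 1/((-12 + 1/612) - 4204) = (-25 - 9)² + 1/(-7343/612 - 4204) = (-34)² + 1/(-2580191/612) = 1156 - 612/2580191 = 2982700184/2580191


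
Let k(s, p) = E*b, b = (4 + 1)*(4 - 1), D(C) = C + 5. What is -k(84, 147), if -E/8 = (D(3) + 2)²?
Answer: 12000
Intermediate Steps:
D(C) = 5 + C
E = -800 (E = -8*((5 + 3) + 2)² = -8*(8 + 2)² = -8*10² = -8*100 = -800)
b = 15 (b = 5*3 = 15)
k(s, p) = -12000 (k(s, p) = -800*15 = -12000)
-k(84, 147) = -1*(-12000) = 12000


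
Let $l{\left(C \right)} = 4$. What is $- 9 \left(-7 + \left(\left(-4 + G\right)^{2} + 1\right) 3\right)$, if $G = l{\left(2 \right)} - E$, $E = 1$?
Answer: $9$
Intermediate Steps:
$G = 3$ ($G = 4 - 1 = 3$)
$- 9 \left(-7 + \left(\left(-4 + G\right)^{2} + 1\right) 3\right) = - 9 \left(-7 + \left(\left(-4 + 3\right)^{2} + 1\right) 3\right) = - 9 \left(-7 + \left(\left(-1\right)^{2} + 1\right) 3\right) = - 9 \left(-7 + \left(1 + 1\right) 3\right) = - 9 \left(-7 + 2 \cdot 3\right) = - 9 \left(-7 + 6\right) = \left(-9\right) \left(-1\right) = 9$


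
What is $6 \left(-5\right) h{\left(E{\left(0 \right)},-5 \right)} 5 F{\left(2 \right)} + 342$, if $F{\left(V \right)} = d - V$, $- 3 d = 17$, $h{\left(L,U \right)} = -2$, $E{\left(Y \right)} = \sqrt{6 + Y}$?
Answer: $-1958$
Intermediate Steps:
$d = - \frac{17}{3}$ ($d = \left(- \frac{1}{3}\right) 17 = - \frac{17}{3} \approx -5.6667$)
$F{\left(V \right)} = - \frac{17}{3} - V$
$6 \left(-5\right) h{\left(E{\left(0 \right)},-5 \right)} 5 F{\left(2 \right)} + 342 = 6 \left(-5\right) \left(-2\right) 5 \left(- \frac{17}{3} - 2\right) + 342 = \left(-30\right) \left(-2\right) 5 \left(- \frac{17}{3} - 2\right) + 342 = 60 \cdot 5 \left(- \frac{23}{3}\right) + 342 = 300 \left(- \frac{23}{3}\right) + 342 = -2300 + 342 = -1958$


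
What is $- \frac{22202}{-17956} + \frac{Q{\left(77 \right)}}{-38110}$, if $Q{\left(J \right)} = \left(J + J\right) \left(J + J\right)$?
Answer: $\frac{105068431}{171075790} \approx 0.61416$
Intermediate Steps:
$Q{\left(J \right)} = 4 J^{2}$ ($Q{\left(J \right)} = 2 J 2 J = 4 J^{2}$)
$- \frac{22202}{-17956} + \frac{Q{\left(77 \right)}}{-38110} = - \frac{22202}{-17956} + \frac{4 \cdot 77^{2}}{-38110} = \left(-22202\right) \left(- \frac{1}{17956}\right) + 4 \cdot 5929 \left(- \frac{1}{38110}\right) = \frac{11101}{8978} + 23716 \left(- \frac{1}{38110}\right) = \frac{11101}{8978} - \frac{11858}{19055} = \frac{105068431}{171075790}$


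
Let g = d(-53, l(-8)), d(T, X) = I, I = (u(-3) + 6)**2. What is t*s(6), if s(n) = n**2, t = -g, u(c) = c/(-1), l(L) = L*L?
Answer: -2916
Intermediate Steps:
l(L) = L**2
u(c) = -c (u(c) = c*(-1) = -c)
I = 81 (I = (-1*(-3) + 6)**2 = (3 + 6)**2 = 9**2 = 81)
d(T, X) = 81
g = 81
t = -81 (t = -1*81 = -81)
t*s(6) = -81*6**2 = -81*36 = -2916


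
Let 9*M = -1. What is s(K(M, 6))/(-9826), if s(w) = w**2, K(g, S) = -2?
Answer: -2/4913 ≈ -0.00040708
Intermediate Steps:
M = -1/9 (M = (1/9)*(-1) = -1/9 ≈ -0.11111)
s(K(M, 6))/(-9826) = (-2)**2/(-9826) = 4*(-1/9826) = -2/4913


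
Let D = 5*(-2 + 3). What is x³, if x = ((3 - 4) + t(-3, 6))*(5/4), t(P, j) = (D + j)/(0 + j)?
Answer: 15625/13824 ≈ 1.1303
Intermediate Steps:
D = 5 (D = 5*1 = 5)
t(P, j) = (5 + j)/j (t(P, j) = (5 + j)/(0 + j) = (5 + j)/j)
x = 25/24 (x = ((3 - 4) + (5 + 6)/6)*(5/4) = (-1 + (⅙)*11)*(5*(¼)) = (-1 + 11/6)*(5/4) = (⅚)*(5/4) = 25/24 ≈ 1.0417)
x³ = (25/24)³ = 15625/13824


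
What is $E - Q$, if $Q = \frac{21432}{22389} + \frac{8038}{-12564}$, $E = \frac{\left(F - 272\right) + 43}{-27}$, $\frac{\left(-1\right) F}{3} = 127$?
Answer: $\frac{3132941707}{140647698} \approx 22.275$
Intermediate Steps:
$F = -381$ ($F = \left(-3\right) 127 = -381$)
$E = \frac{610}{27}$ ($E = \frac{\left(-381 - 272\right) + 43}{-27} = - \frac{-653 + 43}{27} = \left(- \frac{1}{27}\right) \left(-610\right) = \frac{610}{27} \approx 22.593$)
$Q = \frac{14884811}{46882566}$ ($Q = 21432 \cdot \frac{1}{22389} + 8038 \left(- \frac{1}{12564}\right) = \frac{7144}{7463} - \frac{4019}{6282} = \frac{14884811}{46882566} \approx 0.31749$)
$E - Q = \frac{610}{27} - \frac{14884811}{46882566} = \frac{3132941707}{140647698}$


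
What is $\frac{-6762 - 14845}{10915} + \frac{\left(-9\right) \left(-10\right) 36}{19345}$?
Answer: $- \frac{76524563}{42230135} \approx -1.8121$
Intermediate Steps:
$\frac{-6762 - 14845}{10915} + \frac{\left(-9\right) \left(-10\right) 36}{19345} = \left(-6762 - 14845\right) \frac{1}{10915} + 90 \cdot 36 \cdot \frac{1}{19345} = \left(-21607\right) \frac{1}{10915} + 3240 \cdot \frac{1}{19345} = - \frac{21607}{10915} + \frac{648}{3869} = - \frac{76524563}{42230135}$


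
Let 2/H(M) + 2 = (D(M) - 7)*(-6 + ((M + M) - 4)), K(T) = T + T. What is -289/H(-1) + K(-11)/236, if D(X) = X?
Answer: -1602805/118 ≈ -13583.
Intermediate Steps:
K(T) = 2*T
H(M) = 2/(-2 + (-10 + 2*M)*(-7 + M)) (H(M) = 2/(-2 + (M - 7)*(-6 + ((M + M) - 4))) = 2/(-2 + (-7 + M)*(-6 + (2*M - 4))) = 2/(-2 + (-7 + M)*(-6 + (-4 + 2*M))) = 2/(-2 + (-7 + M)*(-10 + 2*M)) = 2/(-2 + (-10 + 2*M)*(-7 + M)))
-289/H(-1) + K(-11)/236 = -289/(1/(34 + (-1)**2 - 12*(-1))) + (2*(-11))/236 = -289/(1/(34 + 1 + 12)) - 22*1/236 = -289/(1/47) - 11/118 = -289/1/47 - 11/118 = -289*47 - 11/118 = -13583 - 11/118 = -1602805/118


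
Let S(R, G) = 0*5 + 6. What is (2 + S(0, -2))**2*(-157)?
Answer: -10048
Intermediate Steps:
S(R, G) = 6 (S(R, G) = 0 + 6 = 6)
(2 + S(0, -2))**2*(-157) = (2 + 6)**2*(-157) = 8**2*(-157) = 64*(-157) = -10048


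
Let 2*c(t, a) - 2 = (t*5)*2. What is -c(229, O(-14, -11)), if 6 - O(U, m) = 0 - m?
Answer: -1146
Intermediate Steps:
O(U, m) = 6 + m (O(U, m) = 6 - (0 - m) = 6 - (-1)*m = 6 + m)
c(t, a) = 1 + 5*t (c(t, a) = 1 + ((t*5)*2)/2 = 1 + ((5*t)*2)/2 = 1 + (10*t)/2 = 1 + 5*t)
-c(229, O(-14, -11)) = -(1 + 5*229) = -(1 + 1145) = -1*1146 = -1146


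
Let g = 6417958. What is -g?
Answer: -6417958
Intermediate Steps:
-g = -1*6417958 = -6417958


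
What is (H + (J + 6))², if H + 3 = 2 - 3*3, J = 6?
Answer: 4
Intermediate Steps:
H = -10 (H = -3 + (2 - 3*3) = -3 + (2 - 9) = -3 - 7 = -10)
(H + (J + 6))² = (-10 + (6 + 6))² = (-10 + 12)² = 2² = 4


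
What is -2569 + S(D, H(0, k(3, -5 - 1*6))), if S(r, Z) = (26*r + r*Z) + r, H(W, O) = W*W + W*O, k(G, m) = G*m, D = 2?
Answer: -2515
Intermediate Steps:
H(W, O) = W² + O*W
S(r, Z) = 27*r + Z*r (S(r, Z) = (26*r + Z*r) + r = 27*r + Z*r)
-2569 + S(D, H(0, k(3, -5 - 1*6))) = -2569 + 2*(27 + 0*(3*(-5 - 1*6) + 0)) = -2569 + 2*(27 + 0*(3*(-5 - 6) + 0)) = -2569 + 2*(27 + 0*(3*(-11) + 0)) = -2569 + 2*(27 + 0*(-33 + 0)) = -2569 + 2*(27 + 0*(-33)) = -2569 + 2*(27 + 0) = -2569 + 2*27 = -2569 + 54 = -2515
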